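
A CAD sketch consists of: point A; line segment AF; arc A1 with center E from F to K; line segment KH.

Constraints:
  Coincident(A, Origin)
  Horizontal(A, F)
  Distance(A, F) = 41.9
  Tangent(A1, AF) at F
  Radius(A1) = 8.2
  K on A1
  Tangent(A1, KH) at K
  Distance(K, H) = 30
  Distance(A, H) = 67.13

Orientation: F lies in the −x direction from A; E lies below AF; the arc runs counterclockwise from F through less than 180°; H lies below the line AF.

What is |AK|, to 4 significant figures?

50.25

Checks: A.y = 0.00, F.y = 0.00 ✓; |EK| = 8.200 ✓; ∠(EK, KH) = 90.00° ✓; |KH| = 30.00 ✓; |AH| = 67.13 ✓.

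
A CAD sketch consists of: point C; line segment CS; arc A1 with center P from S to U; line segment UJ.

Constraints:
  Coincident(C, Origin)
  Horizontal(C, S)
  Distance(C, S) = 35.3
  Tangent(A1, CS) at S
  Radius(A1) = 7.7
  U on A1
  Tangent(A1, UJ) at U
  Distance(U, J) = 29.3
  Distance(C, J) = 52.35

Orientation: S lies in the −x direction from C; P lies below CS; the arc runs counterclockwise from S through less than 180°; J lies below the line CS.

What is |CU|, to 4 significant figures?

43.83

Checks: |PU| = 7.700 ✓; ∠(PU, UJ) = 90.00° ✓; |UJ| = 29.30 ✓; |CJ| = 52.35 ✓.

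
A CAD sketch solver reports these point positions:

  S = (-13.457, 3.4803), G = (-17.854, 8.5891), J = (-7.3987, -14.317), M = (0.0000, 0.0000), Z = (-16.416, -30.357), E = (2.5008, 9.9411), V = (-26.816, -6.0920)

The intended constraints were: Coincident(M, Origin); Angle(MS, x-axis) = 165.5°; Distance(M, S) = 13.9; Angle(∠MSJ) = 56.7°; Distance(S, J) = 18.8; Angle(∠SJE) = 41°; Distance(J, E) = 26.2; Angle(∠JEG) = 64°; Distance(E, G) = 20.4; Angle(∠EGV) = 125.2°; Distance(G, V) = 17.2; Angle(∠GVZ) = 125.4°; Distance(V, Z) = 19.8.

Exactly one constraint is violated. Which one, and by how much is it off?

Distance(V, Z) = 19.8 — off by 6.60.

M = (0.00, 0.00) ✓; MS at 165.5° ✓; |MS| = 13.90 ✓; ∠MSJ = 56.70° ✓; |SJ| = 18.80 ✓; ∠SJE = 41.00° ✓; |JE| = 26.20 ✓; ∠JEG = 64.00° ✓; |EG| = 20.40 ✓; ∠EGV = 125.2° ✓; |GV| = 17.20 ✓; ∠GVZ = 125.4° ✓; |VZ| = 26.40 ✗.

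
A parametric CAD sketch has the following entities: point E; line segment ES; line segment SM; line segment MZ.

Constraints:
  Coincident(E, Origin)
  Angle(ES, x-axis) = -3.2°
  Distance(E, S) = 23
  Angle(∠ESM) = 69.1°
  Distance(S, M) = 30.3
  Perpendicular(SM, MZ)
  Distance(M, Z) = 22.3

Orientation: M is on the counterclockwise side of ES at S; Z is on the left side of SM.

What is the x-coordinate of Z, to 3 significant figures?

-7.49

E is at the origin; ES runs at -3.2° with length 23.0, so S = 23.0·(cos -3.2°, sin -3.2°) = (23.0, -1.28). ∠ESM = 69.1°, so SM runs at -3.2° + (180° − 69.1°) = 108° from the x-axis; with |SM| = 30.3, M = S + 30.3·(cos 108°, sin 108°) = (13.8, 27.6). SM is perpendicular to MZ; with |MZ| = 22.3 on the left of SM, Z = M + 22.3·(-0.953, -0.304) = (-7.49, 20.8). So Z.x = -7.49.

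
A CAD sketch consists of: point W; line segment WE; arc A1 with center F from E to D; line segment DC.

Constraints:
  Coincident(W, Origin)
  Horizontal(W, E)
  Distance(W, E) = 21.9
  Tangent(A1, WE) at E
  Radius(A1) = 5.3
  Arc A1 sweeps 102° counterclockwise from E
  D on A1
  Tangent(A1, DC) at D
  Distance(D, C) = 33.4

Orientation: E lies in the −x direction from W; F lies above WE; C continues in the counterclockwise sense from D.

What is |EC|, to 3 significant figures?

39.1

W is at the origin; W and E share the same y with |WE| = 21.9 and E on the −x side, so E = (-21.9, 0.00). Tangency of A1 to WE means the radius FE is perpendicular to WE, so F = E + (0, 5.3) = (-21.9, 5.30). On A1, E sits at bearing -90° from F; a 102° counterclockwise sweep puts D at bearing 12°, so D = F + 5.3·(cos 12°, sin 12°) = (-16.7, 6.40). Since A1 is tangent to DC there, FD ⟂ DC, so DC runs along (−sin 12°, cos 12°); with |DC| = 33.4, C = (-23.7, 39.1). Then |EC| = |C − E| = 39.1.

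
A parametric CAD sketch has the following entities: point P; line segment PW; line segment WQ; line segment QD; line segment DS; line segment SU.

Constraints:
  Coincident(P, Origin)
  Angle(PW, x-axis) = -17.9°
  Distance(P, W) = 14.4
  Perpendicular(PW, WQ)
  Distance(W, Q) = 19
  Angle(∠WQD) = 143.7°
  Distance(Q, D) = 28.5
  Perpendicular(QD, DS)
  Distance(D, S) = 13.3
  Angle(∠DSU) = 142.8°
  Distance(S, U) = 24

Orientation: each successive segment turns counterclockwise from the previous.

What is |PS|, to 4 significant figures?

36.56

P is at the origin; PW runs at -17.9° with length 14.4, so W = (13.70, -4.426). The perpendicularity gives WQ at right angles to PW, so WQ runs at 72.10°; with |WQ| = 19.0, Q = (19.54, 13.65). ∠WQD = 143.7° gives QD at 108.4° from the x-axis; with |QD| = 28.5, D = (10.55, 40.70). QD is perpendicular to DS, so DS runs at -161.6°; with |DS| = 13.3, S = (-2.073, 36.50). Then |PS| = |S − P| = 36.56.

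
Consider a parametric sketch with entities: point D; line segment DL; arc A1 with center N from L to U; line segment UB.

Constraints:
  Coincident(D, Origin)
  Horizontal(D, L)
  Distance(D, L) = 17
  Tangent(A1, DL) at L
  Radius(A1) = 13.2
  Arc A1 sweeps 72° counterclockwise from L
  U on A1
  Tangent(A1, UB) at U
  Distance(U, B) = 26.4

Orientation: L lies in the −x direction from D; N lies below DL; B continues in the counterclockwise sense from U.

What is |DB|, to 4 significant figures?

50.93

On A1, L sits at bearing 90° from N; a 72° counterclockwise sweep puts U at bearing 162°, so U = N + 13.2·(cos 162°, sin 162°) = (-29.55, -9.121). Tangency of A1 to UB means the radius NU is perpendicular to UB, so UB runs along (−sin 162°, cos 162°); with |UB| = 26.4, B = (-37.71, -34.23). Then |DB| = |B − D| = 50.93.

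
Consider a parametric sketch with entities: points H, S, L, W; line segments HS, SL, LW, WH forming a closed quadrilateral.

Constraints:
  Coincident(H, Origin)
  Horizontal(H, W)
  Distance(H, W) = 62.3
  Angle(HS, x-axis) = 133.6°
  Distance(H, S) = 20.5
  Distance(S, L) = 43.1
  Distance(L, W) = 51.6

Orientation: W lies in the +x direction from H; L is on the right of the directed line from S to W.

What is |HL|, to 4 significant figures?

22.65

H is at the origin; HW is horizontal with |HW| = 62.3 and W in +x, so W = (62.3, 0). HS runs at 133.6° with |HS| = 20.5, so S = (-14.14, 14.85). L is determined by |SL| = 43.1 and |LW| = 51.6 together: it lies at the intersection of circle(S, 43.1) and circle(W, 51.6). With |SW| = 77.87, the foot of the radical line on SW is 33.76 from S and the perpendicular offset is √(43.1² − 33.76²) = 26.79. Taking the right-of-SW solution: L = (13.90, -17.89).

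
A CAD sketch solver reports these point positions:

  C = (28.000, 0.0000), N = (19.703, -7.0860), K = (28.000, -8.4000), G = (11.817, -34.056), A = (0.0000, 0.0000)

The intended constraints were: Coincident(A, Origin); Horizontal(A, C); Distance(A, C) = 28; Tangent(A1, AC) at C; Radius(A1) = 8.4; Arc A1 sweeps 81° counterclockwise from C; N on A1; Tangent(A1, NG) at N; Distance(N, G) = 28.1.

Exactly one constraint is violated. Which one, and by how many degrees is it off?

Tangent(A1, NG) at N — off by 7.30°.

A = (0.00, 0.00) ✓; A.y = 0.00, C.y = 0.00 ✓; |AC| = 28.00 ✓; ∠(KC, CA) = 90.00° ✓; |KC| = 8.400 ✓; bearing(K→N) − bearing(K→C) = 81.00° ✓; |KN| = 8.400 ✓; ∠(KN, NG) = 97.30° ✗; |NG| = 28.10 ✓.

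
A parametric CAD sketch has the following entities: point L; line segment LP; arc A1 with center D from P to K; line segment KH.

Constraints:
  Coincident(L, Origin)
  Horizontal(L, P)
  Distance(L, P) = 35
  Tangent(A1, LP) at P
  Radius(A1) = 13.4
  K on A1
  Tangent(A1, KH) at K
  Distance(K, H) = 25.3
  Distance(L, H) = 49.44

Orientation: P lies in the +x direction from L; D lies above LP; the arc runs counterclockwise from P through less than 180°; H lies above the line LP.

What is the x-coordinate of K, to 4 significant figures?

44.80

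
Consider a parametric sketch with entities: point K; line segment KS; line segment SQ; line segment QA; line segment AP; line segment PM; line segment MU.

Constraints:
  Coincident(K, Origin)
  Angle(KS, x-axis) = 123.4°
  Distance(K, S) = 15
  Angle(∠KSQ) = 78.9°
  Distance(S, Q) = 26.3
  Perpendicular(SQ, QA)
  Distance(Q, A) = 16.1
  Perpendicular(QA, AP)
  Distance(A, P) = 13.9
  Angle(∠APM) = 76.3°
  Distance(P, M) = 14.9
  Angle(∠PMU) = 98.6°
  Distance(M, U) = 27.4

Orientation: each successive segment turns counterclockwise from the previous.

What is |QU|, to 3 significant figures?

17.4

∠APM = 76.3° gives PM at 148° from the x-axis; with |PM| = 14.9, M = (-18.5, 0.200). ∠PMU = 98.6° gives MU at -130° from the x-axis; with |MU| = 27.4, U = (-36.2, -20.7). Then |QU| = |U − Q| = 17.4.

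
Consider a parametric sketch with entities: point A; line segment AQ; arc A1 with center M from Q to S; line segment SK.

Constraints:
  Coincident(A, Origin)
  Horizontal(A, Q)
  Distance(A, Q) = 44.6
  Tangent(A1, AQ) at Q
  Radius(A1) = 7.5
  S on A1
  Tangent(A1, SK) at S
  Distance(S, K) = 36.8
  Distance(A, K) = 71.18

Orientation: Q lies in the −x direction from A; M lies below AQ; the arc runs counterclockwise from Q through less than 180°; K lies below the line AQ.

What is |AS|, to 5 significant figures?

52.451

A is at the origin; A and Q share the same y with |AQ| = 44.6 and Q on the −x side, so Q = (-44.600, 0.0000). The tangent condition forces MQ to be normal to AQ, so M = Q + (0, -7.5) = (-44.600, -7.5000). Since MS ⟂ SK (tangency), |MK| = √(7.5² + 36.8²) = 37.556 regardless of where S sits on A1. So K lies on both circle(A, 71.18) and circle(M, 37.556); the below-AQ intersection is K = (-56.677, -43.062). S is the foot of the tangent from K: S = (-52.040, -6.5550).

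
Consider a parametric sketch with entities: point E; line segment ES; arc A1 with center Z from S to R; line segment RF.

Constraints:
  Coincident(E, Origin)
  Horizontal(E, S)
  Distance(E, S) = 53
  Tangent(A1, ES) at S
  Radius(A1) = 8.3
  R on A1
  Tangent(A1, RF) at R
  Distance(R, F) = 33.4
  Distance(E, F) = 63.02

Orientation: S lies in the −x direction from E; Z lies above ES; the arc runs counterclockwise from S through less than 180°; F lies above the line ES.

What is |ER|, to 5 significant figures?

45.580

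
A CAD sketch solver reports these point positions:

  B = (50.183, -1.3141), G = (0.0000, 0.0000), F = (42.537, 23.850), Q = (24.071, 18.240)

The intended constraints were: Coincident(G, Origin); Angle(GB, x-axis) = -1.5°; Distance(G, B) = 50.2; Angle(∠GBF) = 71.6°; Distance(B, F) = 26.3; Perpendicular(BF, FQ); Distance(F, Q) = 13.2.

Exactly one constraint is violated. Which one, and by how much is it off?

Distance(F, Q) = 13.2 — off by 6.10.

G = (0.00, 0.00) ✓; GB at -1.500° ✓; |GB| = 50.20 ✓; ∠GBF = 71.60° ✓; |BF| = 26.30 ✓; ∠(BF, FQ) = 90.00° ✓; |FQ| = 19.30 ✗.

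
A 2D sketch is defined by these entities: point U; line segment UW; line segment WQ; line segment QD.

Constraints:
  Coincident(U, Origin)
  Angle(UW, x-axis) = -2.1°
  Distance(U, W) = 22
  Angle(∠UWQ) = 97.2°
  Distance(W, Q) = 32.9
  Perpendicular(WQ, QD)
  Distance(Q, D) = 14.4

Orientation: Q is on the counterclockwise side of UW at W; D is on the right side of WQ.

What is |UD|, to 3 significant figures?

50.8

U is at the origin; UW runs at -2.1° with length 22.0, so W = 22.0·(cos -2.1°, sin -2.1°) = (22.0, -0.806). ∠UWQ = 97.2°, so WQ runs at -2.1° + (180° − 97.2°) = 80.7° from the x-axis; with |WQ| = 32.9, Q = W + 32.9·(cos 80.7°, sin 80.7°) = (27.3, 31.7). The perpendicularity gives QD at right angles to WQ; with |QD| = 14.4 on the right of WQ, D = Q + 14.4·(0.987, -0.162) = (41.5, 29.3). Then |UD| = |D − U| = 50.8.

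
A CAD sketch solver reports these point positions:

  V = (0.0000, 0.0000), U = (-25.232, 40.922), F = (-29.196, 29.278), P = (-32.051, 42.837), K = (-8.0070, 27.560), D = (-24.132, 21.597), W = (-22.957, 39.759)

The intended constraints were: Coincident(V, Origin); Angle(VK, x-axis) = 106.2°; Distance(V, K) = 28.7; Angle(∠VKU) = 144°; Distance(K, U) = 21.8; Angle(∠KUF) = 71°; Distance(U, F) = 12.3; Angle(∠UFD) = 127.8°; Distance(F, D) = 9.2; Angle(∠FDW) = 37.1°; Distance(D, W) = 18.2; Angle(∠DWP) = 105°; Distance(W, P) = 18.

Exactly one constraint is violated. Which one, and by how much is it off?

Distance(W, P) = 18 — off by 8.40.

V = (0.00, 0.00) ✓; VK at 106.2° ✓; |VK| = 28.70 ✓; ∠VKU = 144.0° ✓; |KU| = 21.80 ✓; ∠KUF = 71.00° ✓; |UF| = 12.30 ✓; ∠UFD = 127.8° ✓; |FD| = 9.200 ✓; ∠FDW = 37.10° ✓; |DW| = 18.20 ✓; ∠DWP = 105.0° ✓; |WP| = 9.601 ✗.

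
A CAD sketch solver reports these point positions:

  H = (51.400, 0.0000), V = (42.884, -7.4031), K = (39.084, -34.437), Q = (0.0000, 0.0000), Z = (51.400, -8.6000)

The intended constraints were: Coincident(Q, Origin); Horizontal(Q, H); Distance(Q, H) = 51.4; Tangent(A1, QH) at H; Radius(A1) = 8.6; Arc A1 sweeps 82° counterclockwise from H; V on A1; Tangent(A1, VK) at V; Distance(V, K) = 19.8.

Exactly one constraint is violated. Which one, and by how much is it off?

Distance(V, K) = 19.8 — off by 7.50.

Q = (0.00, 0.00) ✓; Q.y = 0.00, H.y = 0.00 ✓; |QH| = 51.40 ✓; ∠(ZH, HQ) = 90.00° ✓; |ZH| = 8.600 ✓; bearing(Z→V) − bearing(Z→H) = 82.00° ✓; |ZV| = 8.600 ✓; ∠(ZV, VK) = 90.00° ✓; |VK| = 27.30 ✗.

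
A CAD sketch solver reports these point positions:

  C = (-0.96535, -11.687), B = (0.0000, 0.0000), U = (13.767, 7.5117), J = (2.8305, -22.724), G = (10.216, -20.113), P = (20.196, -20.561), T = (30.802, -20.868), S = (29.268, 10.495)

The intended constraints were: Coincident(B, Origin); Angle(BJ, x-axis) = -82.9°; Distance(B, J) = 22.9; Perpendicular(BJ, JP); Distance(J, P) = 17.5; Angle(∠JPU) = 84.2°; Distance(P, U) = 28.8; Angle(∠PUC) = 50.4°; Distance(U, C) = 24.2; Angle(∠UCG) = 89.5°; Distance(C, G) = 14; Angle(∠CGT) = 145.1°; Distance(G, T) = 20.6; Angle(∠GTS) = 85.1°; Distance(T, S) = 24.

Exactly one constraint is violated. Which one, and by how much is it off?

Distance(T, S) = 24 — off by 7.40.

B = (0.00, 0.00) ✓; BJ at -82.90° ✓; |BJ| = 22.90 ✓; ∠(BJ, JP) = 90.00° ✓; |JP| = 17.50 ✓; ∠JPU = 84.20° ✓; |PU| = 28.80 ✓; ∠PUC = 50.40° ✓; |UC| = 24.20 ✓; ∠UCG = 89.50° ✓; |CG| = 14.00 ✓; ∠CGT = 145.1° ✓; |GT| = 20.60 ✓; ∠GTS = 85.10° ✓; |TS| = 31.40 ✗.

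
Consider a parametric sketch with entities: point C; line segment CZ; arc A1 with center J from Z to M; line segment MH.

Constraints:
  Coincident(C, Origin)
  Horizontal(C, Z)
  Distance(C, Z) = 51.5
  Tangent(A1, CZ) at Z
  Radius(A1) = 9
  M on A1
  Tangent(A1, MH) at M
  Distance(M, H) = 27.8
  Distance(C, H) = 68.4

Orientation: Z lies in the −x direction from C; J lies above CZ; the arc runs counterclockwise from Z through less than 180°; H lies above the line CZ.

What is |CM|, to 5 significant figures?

45.624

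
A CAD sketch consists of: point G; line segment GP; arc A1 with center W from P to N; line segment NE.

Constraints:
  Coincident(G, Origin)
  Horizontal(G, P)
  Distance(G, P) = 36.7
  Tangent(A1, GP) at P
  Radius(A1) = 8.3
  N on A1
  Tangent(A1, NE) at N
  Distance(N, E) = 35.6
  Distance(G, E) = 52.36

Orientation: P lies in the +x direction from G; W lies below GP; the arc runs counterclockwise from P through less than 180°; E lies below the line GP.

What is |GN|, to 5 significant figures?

29.595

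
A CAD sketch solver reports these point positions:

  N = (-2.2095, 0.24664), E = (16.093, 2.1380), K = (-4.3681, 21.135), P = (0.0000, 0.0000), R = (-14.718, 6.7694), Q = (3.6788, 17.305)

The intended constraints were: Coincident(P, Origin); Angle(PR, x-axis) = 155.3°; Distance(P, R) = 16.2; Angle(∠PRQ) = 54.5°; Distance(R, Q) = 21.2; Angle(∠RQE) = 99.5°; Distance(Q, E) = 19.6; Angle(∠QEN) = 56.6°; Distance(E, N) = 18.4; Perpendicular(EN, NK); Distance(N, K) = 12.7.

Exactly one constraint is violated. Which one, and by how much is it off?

Distance(N, K) = 12.7 — off by 8.30.

P = (0.00, 0.00) ✓; PR at 155.3° ✓; |PR| = 16.20 ✓; ∠PRQ = 54.50° ✓; |RQ| = 21.20 ✓; ∠RQE = 99.50° ✓; |QE| = 19.60 ✓; ∠QEN = 56.60° ✓; |EN| = 18.40 ✓; ∠(EN, NK) = 90.00° ✓; |NK| = 21.00 ✗.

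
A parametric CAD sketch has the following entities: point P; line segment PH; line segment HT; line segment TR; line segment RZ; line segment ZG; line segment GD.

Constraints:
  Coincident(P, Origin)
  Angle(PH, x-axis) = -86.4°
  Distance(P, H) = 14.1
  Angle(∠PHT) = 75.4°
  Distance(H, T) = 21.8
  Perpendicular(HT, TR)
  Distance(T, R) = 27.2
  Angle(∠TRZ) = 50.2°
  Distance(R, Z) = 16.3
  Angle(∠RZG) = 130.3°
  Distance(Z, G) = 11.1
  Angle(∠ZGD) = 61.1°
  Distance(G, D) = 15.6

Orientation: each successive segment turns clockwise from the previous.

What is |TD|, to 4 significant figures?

13.13

P is at the origin; PH runs at -86.4° with length 14.1, so H = (0.8853, -14.07). ∠PHT = 75.4° gives HT at 169.0° from the x-axis; with |HT| = 21.8, T = (-20.51, -9.913). HT ⟂ TR, so TR runs at 79.00°; with |TR| = 27.2, R = (-15.32, 16.79). ∠TRZ = 50.2° gives RZ at -50.80° from the x-axis; with |RZ| = 16.3, Z = (-5.022, 4.156). ∠RZG = 130.3° gives ZG at -100.5° from the x-axis; with |ZG| = 11.1, G = (-7.045, -6.758). ∠ZGD = 61.1° gives GD at 140.6° from the x-axis; with |GD| = 15.6, D = (-19.10, 3.144). Then |TD| = |D − T| = 13.13.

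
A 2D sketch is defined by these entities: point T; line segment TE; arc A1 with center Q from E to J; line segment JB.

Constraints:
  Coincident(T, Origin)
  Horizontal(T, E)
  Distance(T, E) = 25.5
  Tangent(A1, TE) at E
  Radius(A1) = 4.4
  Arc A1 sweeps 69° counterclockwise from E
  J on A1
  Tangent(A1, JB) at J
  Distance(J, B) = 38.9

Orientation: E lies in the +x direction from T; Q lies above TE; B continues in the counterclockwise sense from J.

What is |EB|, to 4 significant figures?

43.10

T is at the origin; T and E share the same y with |TE| = 25.5 and E on the +x side, so E = (25.50, 0.000). The tangent condition forces QE to be normal to TE, so Q = E + (0, 4.4) = (25.50, 4.400). On A1, E sits at bearing -90° from Q; a 69° counterclockwise sweep puts J at bearing -21°, so J = Q + 4.4·(cos -21°, sin -21°) = (29.61, 2.823). A1 meets JB tangentially, so QJ is at right angles to JB, so JB runs along (−sin -21°, cos -21°); with |JB| = 38.9, B = (43.55, 39.14). Then |EB| = |B − E| = 43.10.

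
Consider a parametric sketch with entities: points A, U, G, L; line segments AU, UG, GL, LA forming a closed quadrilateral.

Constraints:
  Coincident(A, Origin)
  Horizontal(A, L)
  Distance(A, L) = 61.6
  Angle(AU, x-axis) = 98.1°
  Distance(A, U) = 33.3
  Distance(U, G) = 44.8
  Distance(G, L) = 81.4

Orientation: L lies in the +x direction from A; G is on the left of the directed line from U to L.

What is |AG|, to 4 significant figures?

73.03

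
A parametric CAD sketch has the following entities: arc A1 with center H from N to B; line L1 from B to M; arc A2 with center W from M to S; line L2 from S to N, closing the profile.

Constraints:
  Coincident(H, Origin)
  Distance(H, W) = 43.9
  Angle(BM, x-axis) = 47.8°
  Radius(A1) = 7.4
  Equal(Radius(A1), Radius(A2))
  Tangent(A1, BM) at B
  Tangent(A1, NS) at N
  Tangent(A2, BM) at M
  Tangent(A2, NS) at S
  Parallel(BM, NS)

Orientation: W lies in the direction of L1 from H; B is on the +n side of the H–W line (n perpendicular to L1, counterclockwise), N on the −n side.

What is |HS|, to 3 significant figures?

44.5

Tangency of A1 to both parallel lines with radius 7.4 puts B and N at H ± 7.4·n: B = (-5.48, 4.97), N = (5.48, -4.97). Equal radii place M and S the same way about W: M = W + 7.4·n = (24.0, 37.5), S = W − 7.4·n = (35.0, 27.6). Then |HS| = |S − H| = 44.5.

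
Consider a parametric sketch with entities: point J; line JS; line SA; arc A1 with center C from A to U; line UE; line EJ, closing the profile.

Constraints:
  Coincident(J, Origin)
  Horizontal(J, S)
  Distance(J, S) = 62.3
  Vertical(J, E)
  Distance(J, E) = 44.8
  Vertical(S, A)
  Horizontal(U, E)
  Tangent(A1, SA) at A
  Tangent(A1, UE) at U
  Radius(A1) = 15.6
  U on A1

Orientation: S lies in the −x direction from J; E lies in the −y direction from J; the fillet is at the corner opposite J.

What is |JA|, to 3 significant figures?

68.8

The virtual corner opposite J is at (-62.3, -44.8). A1 meets SA tangentially, so CA is at right angles to SA and since A1 is tangent to UE there, CU ⟂ UE, with radius 15.6, so the center C sits 15.6 in from both sides at C = (-46.7, -29.2). That places the tangent points at A = (-62.3, -29.2) on SA and U = (-46.7, -44.8) on UE. Then |JA| = |A − J| = 68.8.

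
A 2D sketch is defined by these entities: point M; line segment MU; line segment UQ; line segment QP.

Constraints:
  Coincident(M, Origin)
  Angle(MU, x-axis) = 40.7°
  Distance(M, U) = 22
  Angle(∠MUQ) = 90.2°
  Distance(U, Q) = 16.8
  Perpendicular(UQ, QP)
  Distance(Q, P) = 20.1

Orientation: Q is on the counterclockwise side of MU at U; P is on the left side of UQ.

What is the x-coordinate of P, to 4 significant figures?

-9.516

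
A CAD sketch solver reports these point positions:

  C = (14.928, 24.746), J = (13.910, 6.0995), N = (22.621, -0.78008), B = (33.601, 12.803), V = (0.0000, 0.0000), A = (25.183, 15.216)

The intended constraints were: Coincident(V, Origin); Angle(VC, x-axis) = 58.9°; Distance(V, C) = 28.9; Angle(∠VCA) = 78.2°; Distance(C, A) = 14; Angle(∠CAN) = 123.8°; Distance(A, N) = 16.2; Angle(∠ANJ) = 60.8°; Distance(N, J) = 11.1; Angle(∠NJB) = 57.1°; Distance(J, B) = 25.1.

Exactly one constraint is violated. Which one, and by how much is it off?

Distance(J, B) = 25.1 — off by 4.30.

V = (0.00, 0.00) ✓; VC at 58.90° ✓; |VC| = 28.90 ✓; ∠VCA = 78.20° ✓; |CA| = 14.00 ✓; ∠CAN = 123.8° ✓; |AN| = 16.20 ✓; ∠ANJ = 60.80° ✓; |NJ| = 11.10 ✓; ∠NJB = 57.10° ✓; |JB| = 20.80 ✗.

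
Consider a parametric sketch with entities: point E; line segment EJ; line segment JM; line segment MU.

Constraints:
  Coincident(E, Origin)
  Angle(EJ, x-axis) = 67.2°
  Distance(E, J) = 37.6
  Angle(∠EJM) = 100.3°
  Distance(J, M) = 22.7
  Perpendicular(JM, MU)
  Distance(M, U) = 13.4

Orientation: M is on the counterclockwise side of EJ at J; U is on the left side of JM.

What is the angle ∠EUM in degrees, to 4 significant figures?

128.7°

E is at the origin; EJ runs at 67.2° with length 37.6, so J = 37.6·(cos 67.2°, sin 67.2°) = (14.57, 34.66). ∠EJM = 100.3°, so JM runs at 67.2° + (180° − 100.3°) = 146.9° from the x-axis; with |JM| = 22.7, M = J + 22.7·(cos 146.9°, sin 146.9°) = (-4.446, 47.06). The perpendicularity gives MU at right angles to JM; with |MU| = 13.4 on the left of JM, U = M + 13.4·(-0.5461, -0.8377) = (-11.76, 35.83). Then cos ∠EUM = UE·UM / (|UE||UM|), giving 128.7°.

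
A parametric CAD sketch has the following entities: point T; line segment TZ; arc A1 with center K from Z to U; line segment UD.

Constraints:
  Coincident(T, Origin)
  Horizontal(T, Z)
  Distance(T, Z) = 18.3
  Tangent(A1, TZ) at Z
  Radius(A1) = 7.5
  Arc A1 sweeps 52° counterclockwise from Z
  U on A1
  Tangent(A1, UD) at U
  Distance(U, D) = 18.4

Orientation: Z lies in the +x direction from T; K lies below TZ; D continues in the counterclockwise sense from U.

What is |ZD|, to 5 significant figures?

24.480

T is at the origin; T and Z share the same y with |TZ| = 18.3 and Z on the +x side, so Z = (18.300, 0.0000). The tangent condition forces KZ to be normal to TZ, so K = Z + (0, -7.5) = (18.300, -7.5000). On A1, Z sits at bearing 90° from K; a 52° counterclockwise sweep puts U at bearing 142°, so U = K + 7.5·(cos 142°, sin 142°) = (12.390, -2.8825). The tangent condition forces KU to be normal to UD, so UD runs along (−sin 142°, cos 142°); with |UD| = 18.4, D = (1.0617, -17.382). Then |ZD| = |D − Z| = 24.480.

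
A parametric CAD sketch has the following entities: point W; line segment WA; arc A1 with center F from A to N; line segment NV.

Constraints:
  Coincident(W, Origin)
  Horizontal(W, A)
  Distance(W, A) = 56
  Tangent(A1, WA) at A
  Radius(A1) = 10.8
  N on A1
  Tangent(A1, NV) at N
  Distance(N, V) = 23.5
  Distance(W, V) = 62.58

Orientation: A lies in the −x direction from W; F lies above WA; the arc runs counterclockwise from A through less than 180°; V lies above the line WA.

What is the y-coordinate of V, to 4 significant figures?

36.19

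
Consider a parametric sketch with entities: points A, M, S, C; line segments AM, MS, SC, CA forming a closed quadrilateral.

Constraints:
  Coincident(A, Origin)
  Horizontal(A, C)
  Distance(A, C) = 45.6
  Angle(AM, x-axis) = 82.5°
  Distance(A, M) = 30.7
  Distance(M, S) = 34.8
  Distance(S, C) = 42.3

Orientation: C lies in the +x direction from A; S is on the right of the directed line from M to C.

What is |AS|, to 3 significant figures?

5.61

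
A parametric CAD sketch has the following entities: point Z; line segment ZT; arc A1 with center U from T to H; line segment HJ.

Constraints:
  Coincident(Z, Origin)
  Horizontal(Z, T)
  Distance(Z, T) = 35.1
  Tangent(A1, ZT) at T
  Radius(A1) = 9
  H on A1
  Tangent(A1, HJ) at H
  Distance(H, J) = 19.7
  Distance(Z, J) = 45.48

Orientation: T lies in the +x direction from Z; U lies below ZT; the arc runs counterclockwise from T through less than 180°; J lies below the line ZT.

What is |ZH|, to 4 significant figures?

29.33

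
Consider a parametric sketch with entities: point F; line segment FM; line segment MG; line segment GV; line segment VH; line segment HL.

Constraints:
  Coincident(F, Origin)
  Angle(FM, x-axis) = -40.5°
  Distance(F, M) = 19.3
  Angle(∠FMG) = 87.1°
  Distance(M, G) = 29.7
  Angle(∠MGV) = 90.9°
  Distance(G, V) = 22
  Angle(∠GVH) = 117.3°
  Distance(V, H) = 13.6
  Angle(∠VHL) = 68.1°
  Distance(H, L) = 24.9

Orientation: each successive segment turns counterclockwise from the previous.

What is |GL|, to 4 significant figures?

14.83

F is at the origin; FM runs at -40.5° with length 19.3, so M = (14.68, -12.53). ∠FMG = 87.1° gives MG at 52.40° from the x-axis; with |MG| = 29.7, G = (32.80, 11.00). ∠MGV = 90.9° gives GV at 141.5° from the x-axis; with |GV| = 22.0, V = (15.58, 24.69). ∠GVH = 117.3° gives VH at -155.8° from the x-axis; with |VH| = 13.6, H = (3.175, 19.12). ∠VHL = 68.1° gives HL at -43.90° from the x-axis; with |HL| = 24.9, L = (21.12, 1.851). Then |GL| = |L − G| = 14.83.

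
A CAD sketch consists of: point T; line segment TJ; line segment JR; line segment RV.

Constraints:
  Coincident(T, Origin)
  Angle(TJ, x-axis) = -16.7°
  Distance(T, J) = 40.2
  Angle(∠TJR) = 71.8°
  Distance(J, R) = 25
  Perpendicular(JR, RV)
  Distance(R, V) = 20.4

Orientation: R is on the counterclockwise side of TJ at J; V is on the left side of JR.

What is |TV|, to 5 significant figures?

21.709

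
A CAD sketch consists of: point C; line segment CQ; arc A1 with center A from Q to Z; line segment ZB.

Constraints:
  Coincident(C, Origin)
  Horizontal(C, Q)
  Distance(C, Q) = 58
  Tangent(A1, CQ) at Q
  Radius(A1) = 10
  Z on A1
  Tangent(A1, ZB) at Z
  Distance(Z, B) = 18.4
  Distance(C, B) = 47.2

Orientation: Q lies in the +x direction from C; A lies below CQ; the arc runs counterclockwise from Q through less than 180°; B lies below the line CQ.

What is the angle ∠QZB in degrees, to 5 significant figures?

147.03°

C is at the origin; C and Q share the same y with |CQ| = 58.0 and Q on the +x side, so Q = (58.000, 0.0000). A1 meets CQ tangentially, so AQ is at right angles to CQ, so A = Q + (0, -10) = (58.000, -10.000). Since AZ ⟂ ZB (tangency), |AB| = √(10.0² + 18.4²) = 20.942 regardless of where Z sits on A1. So B lies on both circle(C, 47.2) and circle(A, 20.942); the below-CQ intersection is B = (41.369, -22.726). Z is the foot of the tangent from B: Z = (48.868, -5.9240).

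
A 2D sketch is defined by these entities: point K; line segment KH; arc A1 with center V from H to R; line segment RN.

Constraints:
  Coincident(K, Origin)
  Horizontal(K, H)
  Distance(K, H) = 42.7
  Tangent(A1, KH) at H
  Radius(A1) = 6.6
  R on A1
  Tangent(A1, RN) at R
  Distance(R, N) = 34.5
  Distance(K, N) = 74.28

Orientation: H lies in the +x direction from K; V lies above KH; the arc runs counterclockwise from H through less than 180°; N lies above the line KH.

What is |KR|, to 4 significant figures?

48.32

Checks: |VH| = 6.600 ✓; |VR| = 6.600 ✓; ∠(VR, RN) = 90.00° ✓; |RN| = 34.50 ✓; |KN| = 74.28 ✓.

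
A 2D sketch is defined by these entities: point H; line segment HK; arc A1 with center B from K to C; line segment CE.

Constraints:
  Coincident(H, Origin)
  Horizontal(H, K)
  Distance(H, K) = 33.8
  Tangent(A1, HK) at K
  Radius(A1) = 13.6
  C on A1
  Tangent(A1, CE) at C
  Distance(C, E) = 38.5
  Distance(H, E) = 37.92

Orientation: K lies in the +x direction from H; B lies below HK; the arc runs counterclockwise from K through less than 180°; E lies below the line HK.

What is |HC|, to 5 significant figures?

23.310

H is at the origin; H and K share the same y with |HK| = 33.8 and K on the +x side, so K = (33.800, 0.0000). The tangent condition forces BK to be normal to HK, so B = K + (0, -13.6) = (33.800, -13.600). Since BC ⟂ CE (tangency), |BE| = √(13.6² + 38.5²) = 40.831 regardless of where C sits on A1. So E lies on both circle(H, 37.92) and circle(B, 40.831); the below-HK intersection is E = (0.99179, -37.907). C is the foot of the tangent from E: C = (22.526, -5.9930).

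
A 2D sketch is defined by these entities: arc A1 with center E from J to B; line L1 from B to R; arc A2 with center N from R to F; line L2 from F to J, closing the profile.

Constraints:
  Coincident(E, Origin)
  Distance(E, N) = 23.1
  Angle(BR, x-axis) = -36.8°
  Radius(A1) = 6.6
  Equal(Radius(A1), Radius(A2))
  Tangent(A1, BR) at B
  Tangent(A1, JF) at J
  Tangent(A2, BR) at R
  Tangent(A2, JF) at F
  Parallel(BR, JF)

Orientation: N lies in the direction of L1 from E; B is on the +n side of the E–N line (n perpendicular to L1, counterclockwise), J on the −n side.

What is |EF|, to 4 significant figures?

24.02

Tangency of A1 to both parallel lines with radius 6.6 puts B and J at E ± 6.6·n: B = (3.954, 5.285), J = (-3.954, -5.285). Equal radii place R and F the same way about N: R = N + 6.6·n = (22.45, -8.553), F = N − 6.6·n = (14.54, -19.12). Then |EF| = |F − E| = 24.02.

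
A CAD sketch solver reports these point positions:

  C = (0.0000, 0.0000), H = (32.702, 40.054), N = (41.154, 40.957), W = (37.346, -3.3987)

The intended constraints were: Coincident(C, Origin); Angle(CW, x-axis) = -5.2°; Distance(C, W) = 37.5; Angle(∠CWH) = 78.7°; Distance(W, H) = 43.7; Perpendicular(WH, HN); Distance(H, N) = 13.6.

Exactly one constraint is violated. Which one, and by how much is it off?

Distance(H, N) = 13.6 — off by 5.10.

C = (0.00, 0.00) ✓; CW at -5.200° ✓; |CW| = 37.50 ✓; ∠CWH = 78.70° ✓; |WH| = 43.70 ✓; ∠(WH, HN) = 90.00° ✓; |HN| = 8.500 ✗.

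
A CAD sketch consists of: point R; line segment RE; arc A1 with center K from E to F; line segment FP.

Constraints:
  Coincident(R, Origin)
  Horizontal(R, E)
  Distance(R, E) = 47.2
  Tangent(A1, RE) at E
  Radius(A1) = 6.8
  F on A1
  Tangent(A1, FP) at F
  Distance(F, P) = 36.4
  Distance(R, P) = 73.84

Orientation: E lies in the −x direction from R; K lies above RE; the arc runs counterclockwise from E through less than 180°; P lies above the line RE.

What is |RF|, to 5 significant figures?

42.820

Checks: |KF| = 6.800 ✓; ∠(KF, FP) = 90.00° ✓; |FP| = 36.40 ✓; |RP| = 73.84 ✓.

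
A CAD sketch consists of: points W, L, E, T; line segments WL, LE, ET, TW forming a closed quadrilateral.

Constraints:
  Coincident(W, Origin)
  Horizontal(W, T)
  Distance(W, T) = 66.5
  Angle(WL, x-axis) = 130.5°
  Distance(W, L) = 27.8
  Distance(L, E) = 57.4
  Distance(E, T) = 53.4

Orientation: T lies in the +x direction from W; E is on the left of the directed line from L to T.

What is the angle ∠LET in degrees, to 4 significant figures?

103.7°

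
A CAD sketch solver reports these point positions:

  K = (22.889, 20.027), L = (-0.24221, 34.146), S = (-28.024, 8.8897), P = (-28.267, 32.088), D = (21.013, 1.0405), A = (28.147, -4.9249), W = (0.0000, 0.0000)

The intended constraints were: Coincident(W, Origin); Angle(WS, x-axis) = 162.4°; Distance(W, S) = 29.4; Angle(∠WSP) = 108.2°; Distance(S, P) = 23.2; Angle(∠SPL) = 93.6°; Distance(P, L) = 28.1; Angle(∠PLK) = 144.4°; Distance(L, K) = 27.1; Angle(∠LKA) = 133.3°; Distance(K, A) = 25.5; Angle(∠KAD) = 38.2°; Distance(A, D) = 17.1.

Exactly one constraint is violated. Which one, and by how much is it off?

Distance(A, D) = 17.1 — off by 7.80.

W = (0.00, 0.00) ✓; WS at 162.4° ✓; |WS| = 29.40 ✓; ∠WSP = 108.2° ✓; |SP| = 23.20 ✓; ∠SPL = 93.60° ✓; |PL| = 28.10 ✓; ∠PLK = 144.4° ✓; |LK| = 27.10 ✓; ∠LKA = 133.3° ✓; |KA| = 25.50 ✓; ∠KAD = 38.20° ✓; |AD| = 9.299 ✗.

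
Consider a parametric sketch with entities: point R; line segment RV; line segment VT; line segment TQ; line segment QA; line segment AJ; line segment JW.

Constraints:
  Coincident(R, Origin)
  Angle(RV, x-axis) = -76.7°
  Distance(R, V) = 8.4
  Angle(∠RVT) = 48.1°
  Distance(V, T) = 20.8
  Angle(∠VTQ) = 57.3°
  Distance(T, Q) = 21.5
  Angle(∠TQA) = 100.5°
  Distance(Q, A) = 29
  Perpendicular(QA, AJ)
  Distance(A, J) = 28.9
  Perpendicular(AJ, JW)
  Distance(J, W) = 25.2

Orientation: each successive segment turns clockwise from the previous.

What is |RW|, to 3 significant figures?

19.7

R is at the origin; RV runs at -76.7° with length 8.4, so V = (1.93, -8.17). ∠RVT = 48.1° gives VT at 151° from the x-axis; with |VT| = 20.8, T = (-16.3, 1.78). ∠VTQ = 57.3° gives TQ at 28.7° from the x-axis; with |TQ| = 21.5, Q = (2.53, 12.1). ∠TQA = 100.5° gives QA at -50.8° from the x-axis; with |QA| = 29.0, A = (20.9, -10.4). QA ⟂ AJ, so AJ runs at -141°; with |AJ| = 28.9, J = (-1.54, -28.6). AJ is perpendicular to JW, so JW runs at 129°; with |JW| = 25.2, W = (-17.5, -9.10). Then |RW| = |W − R| = 19.7.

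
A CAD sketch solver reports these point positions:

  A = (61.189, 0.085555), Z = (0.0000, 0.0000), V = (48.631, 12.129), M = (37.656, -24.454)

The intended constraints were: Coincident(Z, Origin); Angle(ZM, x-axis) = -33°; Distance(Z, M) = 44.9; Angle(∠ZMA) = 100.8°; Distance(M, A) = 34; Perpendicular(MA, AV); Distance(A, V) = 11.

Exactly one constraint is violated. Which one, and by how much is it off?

Distance(A, V) = 11 — off by 6.40.

Z = (0.00, 0.00) ✓; ZM at -33.00° ✓; |ZM| = 44.90 ✓; ∠ZMA = 100.8° ✓; |MA| = 34.00 ✓; ∠(MA, AV) = 90.00° ✓; |AV| = 17.40 ✗.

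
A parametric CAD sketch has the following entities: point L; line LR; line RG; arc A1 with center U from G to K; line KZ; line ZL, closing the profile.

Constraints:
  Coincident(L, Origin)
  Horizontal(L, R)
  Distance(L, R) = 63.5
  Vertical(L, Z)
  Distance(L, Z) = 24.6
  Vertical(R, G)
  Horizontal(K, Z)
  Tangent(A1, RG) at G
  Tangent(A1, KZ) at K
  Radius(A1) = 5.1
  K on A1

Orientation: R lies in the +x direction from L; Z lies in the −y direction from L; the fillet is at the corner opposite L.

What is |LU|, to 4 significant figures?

61.57

L is at the origin; L and R share the same y with |LR| = 63.5 and R on the +x side, so R = (63.50, 0.000). L and Z share the same x with |LZ| = 24.6 and Z on the −y side, so Z = (0.000, -24.60). The virtual corner opposite L is at (63.50, -24.60). A1 meets RG tangentially, so UG is at right angles to RG and the tangent condition forces UK to be normal to KZ, with radius 5.1, so the center U sits 5.1 in from both sides at U = (58.40, -19.50). Then |LU| = |U − L| = 61.57.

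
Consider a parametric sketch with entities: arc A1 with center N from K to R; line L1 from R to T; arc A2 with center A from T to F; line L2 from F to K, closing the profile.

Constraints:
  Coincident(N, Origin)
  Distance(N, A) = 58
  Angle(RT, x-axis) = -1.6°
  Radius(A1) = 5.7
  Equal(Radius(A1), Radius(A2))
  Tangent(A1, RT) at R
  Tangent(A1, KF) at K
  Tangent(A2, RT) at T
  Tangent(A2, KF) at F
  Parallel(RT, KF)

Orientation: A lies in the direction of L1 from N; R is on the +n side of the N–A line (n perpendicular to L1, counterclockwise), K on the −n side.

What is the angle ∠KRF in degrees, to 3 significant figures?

78.9°

The slot axis is L1's direction at -1.6°, so u = (cos -1.6°, sin -1.6°) = (1.00, -0.0279) and n = (−sin -1.6°, cos -1.6°) = (0.0279, 1.00). N is at the origin and A lies 58.0 along u from N, so A = 58.0·u = (58.0, -1.62). Tangency of A1 to both parallel lines with radius 5.7 puts R and K at N ± 5.7·n: R = (0.159, 5.70), K = (-0.159, -5.70). Equal radii place T and F the same way about A: T = A + 5.7·n = (58.1, 4.08), F = A − 5.7·n = (57.8, -7.32). Then cos ∠KRF = RK·RF / (|RK||RF|), giving 78.9°.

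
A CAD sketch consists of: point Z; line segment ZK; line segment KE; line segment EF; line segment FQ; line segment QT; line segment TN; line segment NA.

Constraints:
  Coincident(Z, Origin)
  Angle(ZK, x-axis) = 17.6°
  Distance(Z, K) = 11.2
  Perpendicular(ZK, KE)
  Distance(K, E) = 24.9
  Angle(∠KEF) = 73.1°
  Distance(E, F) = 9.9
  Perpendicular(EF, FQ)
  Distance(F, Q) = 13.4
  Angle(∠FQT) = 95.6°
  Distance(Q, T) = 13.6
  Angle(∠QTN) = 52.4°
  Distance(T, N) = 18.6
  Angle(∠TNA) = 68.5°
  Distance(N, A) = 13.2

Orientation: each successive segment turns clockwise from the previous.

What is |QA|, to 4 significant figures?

5.668

∠QTN = 52.4° gives TN at -121.3° from the x-axis; with |TN| = 18.6, N = (12.00, -21.47). ∠TNA = 68.5° gives NA at 127.2° from the x-axis; with |NA| = 13.2, A = (4.016, -10.96). Then |QA| = |A − Q| = 5.668.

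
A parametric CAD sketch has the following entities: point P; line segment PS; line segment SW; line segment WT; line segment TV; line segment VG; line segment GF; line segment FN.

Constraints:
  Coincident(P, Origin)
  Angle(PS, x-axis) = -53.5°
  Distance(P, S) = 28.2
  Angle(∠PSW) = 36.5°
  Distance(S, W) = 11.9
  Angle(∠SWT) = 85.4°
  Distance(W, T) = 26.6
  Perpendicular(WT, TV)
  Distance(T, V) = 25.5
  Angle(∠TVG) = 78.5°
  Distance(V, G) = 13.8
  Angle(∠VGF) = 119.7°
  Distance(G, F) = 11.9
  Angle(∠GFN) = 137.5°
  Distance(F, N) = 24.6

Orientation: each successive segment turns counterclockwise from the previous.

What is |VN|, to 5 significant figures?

37.164

P is at the origin; PS runs at -53.5° with length 28.2, so S = (16.774, -22.669). ∠PSW = 36.5° gives SW at 90.000° from the x-axis; with |SW| = 11.9, W = (16.774, -10.769). ∠SWT = 85.4° gives WT at -175.40° from the x-axis; with |WT| = 26.6, T = (-9.7403, -12.902). WT is perpendicular to TV, so TV runs at -85.400°; with |TV| = 25.5, V = (-7.6952, -38.320). ∠TVG = 78.5° gives VG at 16.100° from the x-axis; with |VG| = 13.8, G = (5.5635, -34.493). ∠VGF = 119.7° gives GF at 76.400° from the x-axis; with |GF| = 11.9, F = (8.3617, -22.927). ∠GFN = 137.5° gives FN at 118.90° from the x-axis; with |FN| = 24.6, N = (-3.5270, -1.3902). Then |VN| = |N − V| = 37.164.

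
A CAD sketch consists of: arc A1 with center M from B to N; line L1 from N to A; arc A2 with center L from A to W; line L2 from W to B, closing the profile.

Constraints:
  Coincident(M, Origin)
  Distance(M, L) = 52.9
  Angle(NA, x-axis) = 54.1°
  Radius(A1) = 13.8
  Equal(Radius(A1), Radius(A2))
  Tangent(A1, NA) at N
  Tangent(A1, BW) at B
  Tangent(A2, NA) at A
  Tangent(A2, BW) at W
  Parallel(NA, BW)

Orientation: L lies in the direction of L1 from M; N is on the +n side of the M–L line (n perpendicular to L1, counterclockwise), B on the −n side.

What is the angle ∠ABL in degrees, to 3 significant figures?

12.9°

The slot axis is L1's direction at 54.1°, so u = (cos 54.1°, sin 54.1°) = (0.586, 0.810) and n = (−sin 54.1°, cos 54.1°) = (-0.810, 0.586). M is at the origin and L lies 52.9 along u from M, so L = 52.9·u = (31.0, 42.9). Tangency of A1 to both parallel lines with radius 13.8 puts N and B at M ± 13.8·n: N = (-11.2, 8.09), B = (11.2, -8.09). Equal radii place A and W the same way about L: A = L + 13.8·n = (19.8, 50.9), W = L − 13.8·n = (42.2, 34.8). Then cos ∠ABL = BA·BL / (|BA||BL|), giving 12.9°.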